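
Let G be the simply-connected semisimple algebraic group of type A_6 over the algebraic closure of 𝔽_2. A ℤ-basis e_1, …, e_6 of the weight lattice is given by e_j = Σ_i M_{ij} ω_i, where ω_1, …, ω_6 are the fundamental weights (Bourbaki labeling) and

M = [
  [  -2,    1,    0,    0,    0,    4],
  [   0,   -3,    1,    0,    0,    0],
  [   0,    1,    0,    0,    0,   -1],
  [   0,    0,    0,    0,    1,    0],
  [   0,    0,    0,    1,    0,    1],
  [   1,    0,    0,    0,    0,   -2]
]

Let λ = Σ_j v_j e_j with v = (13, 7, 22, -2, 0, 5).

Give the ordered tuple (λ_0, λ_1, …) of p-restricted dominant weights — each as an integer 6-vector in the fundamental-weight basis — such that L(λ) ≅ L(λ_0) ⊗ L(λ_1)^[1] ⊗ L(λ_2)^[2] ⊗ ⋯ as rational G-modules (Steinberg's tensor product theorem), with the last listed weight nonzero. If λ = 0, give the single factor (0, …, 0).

((1, 1, 0, 0, 1, 1), (0, 0, 1, 0, 1, 1))

Converting to the ω-basis (c_i = row i of M dotted with v = (13, 7, 22, -2, 0, 5)):
  c_1 = (-2)·(13) + 1·7 + 0·22 + (0)·(-2) + 0·0 + 4·5 = 1
  c_2 = 0·13 + (-3)·(7) + 1·22 + (0)·(-2) + 0·0 + 0·5 = 1
  c_3 = 0·13 + 1·7 + 0·22 + (0)·(-2) + 0·0 + (-1)·(5) = 2
  c_4 = 0·13 + 0·7 + 0·22 + (0)·(-2) + 1·0 + 0·5 = 0
  c_5 = 0·13 + 0·7 + 0·22 + (1)·(-2) + 0·0 + 1·5 = 3
  c_6 = 1·13 + 0·7 + 0·22 + (0)·(-2) + 0·0 + (-2)·(5) = 3
p = 2; digits c_i = Σ_j d_{ij}·2^j, 0 ≤ d_{ij} < 2:
  c_1 = 1 = 1·2^0
  c_2 = 1 = 1·2^0
  c_3 = 2 = 0·2^0 + 1·2^1
  c_4 = 0
  c_5 = 3 = 1·2^0 + 1·2^1
  c_6 = 3 = 1·2^0 + 1·2^1
p-restricted factor λ_0 = (1, 1, 0, 0, 1, 1)
p-restricted factor λ_1 = (0, 0, 1, 0, 1, 1)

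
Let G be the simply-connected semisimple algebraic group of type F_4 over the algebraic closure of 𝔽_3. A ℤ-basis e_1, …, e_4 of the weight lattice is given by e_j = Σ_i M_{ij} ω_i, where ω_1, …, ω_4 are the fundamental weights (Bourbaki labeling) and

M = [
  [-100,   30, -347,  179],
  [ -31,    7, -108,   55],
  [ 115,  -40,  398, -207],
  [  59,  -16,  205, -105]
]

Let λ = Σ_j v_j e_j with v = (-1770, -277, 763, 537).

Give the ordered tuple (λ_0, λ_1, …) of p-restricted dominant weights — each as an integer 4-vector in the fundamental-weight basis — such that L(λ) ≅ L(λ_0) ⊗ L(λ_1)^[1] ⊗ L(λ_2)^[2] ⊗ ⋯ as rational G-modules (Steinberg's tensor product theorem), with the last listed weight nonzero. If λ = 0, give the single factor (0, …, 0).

((1, 2, 0, 2), (2, 2, 0, 1), (2, 0, 2, 0), (1, 2, 1, 1))

Compute c_i = Σ_j M_{ij} v_j with v = (-1770, -277, 763, 537):
  c_1 = -100*-1770 + 30*-277 + -347*763 + 179*537 = 52
  c_2 = -31*-1770 + 7*-277 + -108*763 + 55*537 = 62
  c_3 = 115*-1770 + -40*-277 + 398*763 + -207*537 = 45
  c_4 = 59*-1770 + -16*-277 + 205*763 + -105*537 = 32
Writing each c_i in base p = 3:
  c_1 = 52 = 1·3^0 + 2·3^1 + 2·3^2 + 1·3^3
  c_2 = 62 = 2·3^0 + 2·3^1 + 0·3^2 + 2·3^3
  c_3 = 45 = 0·3^0 + 0·3^1 + 2·3^2 + 1·3^3
  c_4 = 32 = 2·3^0 + 1·3^1 + 0·3^2 + 1·3^3
λ_0 = (1, 2, 0, 2)
λ_1 = (2, 2, 0, 1)
λ_2 = (2, 0, 2, 0)
λ_3 = (1, 2, 1, 1)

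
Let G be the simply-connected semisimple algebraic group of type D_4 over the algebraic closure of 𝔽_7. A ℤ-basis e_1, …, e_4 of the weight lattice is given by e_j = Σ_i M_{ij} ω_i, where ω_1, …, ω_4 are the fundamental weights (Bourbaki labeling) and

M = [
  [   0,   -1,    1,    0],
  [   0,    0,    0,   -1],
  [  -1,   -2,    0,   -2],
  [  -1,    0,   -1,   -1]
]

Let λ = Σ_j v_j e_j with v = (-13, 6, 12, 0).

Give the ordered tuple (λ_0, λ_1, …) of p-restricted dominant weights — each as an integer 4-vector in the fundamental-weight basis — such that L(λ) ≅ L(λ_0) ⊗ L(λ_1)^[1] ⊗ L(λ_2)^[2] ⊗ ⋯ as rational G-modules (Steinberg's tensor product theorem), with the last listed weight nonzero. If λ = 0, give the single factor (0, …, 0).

Change of basis e → ω: c = M·v where v = (-13, 6, 12, 0):
  c_1 = (0)·(-13) + (-1)·(6) + 1·12 + 0·0 = 6
  c_2 = (0)·(-13) + 0·6 + 0·12 + (-1)·(0) = 0
  c_3 = (-1)·(-13) + (-2)·(6) + 0·12 + (-2)·(0) = 1
  c_4 = (-1)·(-13) + 0·6 + (-1)·(12) + (-1)·(0) = 1
Writing each c_i in base p = 7:
  c_1 = 6 = 6·7^0
  c_2 = 0
  c_3 = 1 = 1·7^0
  c_4 = 1 = 1·7^0
λ_0 = (6, 0, 1, 1)

((6, 0, 1, 1),)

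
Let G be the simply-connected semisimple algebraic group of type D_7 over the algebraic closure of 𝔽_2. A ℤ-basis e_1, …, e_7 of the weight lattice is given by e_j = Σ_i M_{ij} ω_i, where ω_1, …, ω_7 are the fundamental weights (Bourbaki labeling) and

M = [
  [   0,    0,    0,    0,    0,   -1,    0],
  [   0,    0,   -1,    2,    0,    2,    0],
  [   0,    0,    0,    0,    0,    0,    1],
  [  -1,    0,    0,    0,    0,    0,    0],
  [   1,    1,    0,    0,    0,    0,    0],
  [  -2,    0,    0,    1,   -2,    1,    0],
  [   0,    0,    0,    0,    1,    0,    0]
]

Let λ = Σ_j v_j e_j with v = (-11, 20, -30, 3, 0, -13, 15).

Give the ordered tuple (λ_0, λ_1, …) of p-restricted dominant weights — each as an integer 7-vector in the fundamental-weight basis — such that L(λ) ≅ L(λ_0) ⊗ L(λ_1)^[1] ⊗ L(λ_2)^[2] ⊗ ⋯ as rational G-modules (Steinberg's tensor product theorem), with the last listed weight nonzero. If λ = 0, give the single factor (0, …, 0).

((1, 0, 1, 1, 1, 0, 0), (0, 1, 1, 1, 0, 0, 0), (1, 0, 1, 0, 0, 1, 0), (1, 1, 1, 1, 1, 1, 0))

Compute c_i = Σ_j M_{ij} v_j with v = (-11, 20, -30, 3, 0, -13, 15):
  c_1 = (0)·(-11) + (0)·(20) + (0)·(-30) + (0)·(3) + (0)·(0) + (-1)·(-13) + (0)·(15) = 13
  c_2 = (0)·(-11) + (0)·(20) + (-1)·(-30) + (2)·(3) + (0)·(0) + (2)·(-13) + (0)·(15) = 10
  c_3 = (0)·(-11) + (0)·(20) + (0)·(-30) + (0)·(3) + (0)·(0) + (0)·(-13) + (1)·(15) = 15
  c_4 = (-1)·(-11) + (0)·(20) + (0)·(-30) + (0)·(3) + (0)·(0) + (0)·(-13) + (0)·(15) = 11
  c_5 = (1)·(-11) + (1)·(20) + (0)·(-30) + (0)·(3) + (0)·(0) + (0)·(-13) + (0)·(15) = 9
  c_6 = (-2)·(-11) + (0)·(20) + (0)·(-30) + (1)·(3) + (-2)·(0) + (1)·(-13) + (0)·(15) = 12
  c_7 = (0)·(-11) + (0)·(20) + (0)·(-30) + (0)·(3) + (1)·(0) + (0)·(-13) + (0)·(15) = 0
Base-2 expansion of each c_i:
  c_1 = 13 = 1·2^0 + 0·2^1 + 1·2^2 + 1·2^3
  c_2 = 10 = 0·2^0 + 1·2^1 + 0·2^2 + 1·2^3
  c_3 = 15 = 1·2^0 + 1·2^1 + 1·2^2 + 1·2^3
  c_4 = 11 = 1·2^0 + 1·2^1 + 0·2^2 + 1·2^3
  c_5 = 9 = 1·2^0 + 0·2^1 + 0·2^2 + 1·2^3
  c_6 = 12 = 0·2^0 + 0·2^1 + 1·2^2 + 1·2^3
  c_7 = 0
Factor λ_0 = (1, 0, 1, 1, 1, 0, 0)
Factor λ_1 = (0, 1, 1, 1, 0, 0, 0)
Factor λ_2 = (1, 0, 1, 0, 0, 1, 0)
Factor λ_3 = (1, 1, 1, 1, 1, 1, 0)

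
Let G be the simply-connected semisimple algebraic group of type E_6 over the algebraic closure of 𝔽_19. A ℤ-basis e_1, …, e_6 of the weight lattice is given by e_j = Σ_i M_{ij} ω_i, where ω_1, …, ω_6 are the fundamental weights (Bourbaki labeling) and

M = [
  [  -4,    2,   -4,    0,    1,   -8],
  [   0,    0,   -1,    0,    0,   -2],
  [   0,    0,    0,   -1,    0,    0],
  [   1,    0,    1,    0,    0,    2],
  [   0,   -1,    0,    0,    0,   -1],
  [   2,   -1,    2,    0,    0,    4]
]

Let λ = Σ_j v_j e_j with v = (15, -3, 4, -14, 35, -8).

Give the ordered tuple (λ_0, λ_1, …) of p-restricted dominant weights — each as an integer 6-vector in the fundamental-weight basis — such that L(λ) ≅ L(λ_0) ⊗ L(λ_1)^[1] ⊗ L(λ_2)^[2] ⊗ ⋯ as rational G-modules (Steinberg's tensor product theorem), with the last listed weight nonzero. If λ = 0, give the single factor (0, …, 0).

Converting to the ω-basis (c_i = row i of M dotted with v = (15, -3, 4, -14, 35, -8)):
  c_1 = -4*15 + 2*-3 + -4*4 + 0*-14 + 1*35 + -8*-8 = 17
  c_2 = 0*15 + 0*-3 + -1*4 + 0*-14 + 0*35 + -2*-8 = 12
  c_3 = 0*15 + 0*-3 + 0*4 + -1*-14 + 0*35 + 0*-8 = 14
  c_4 = 1*15 + 0*-3 + 1*4 + 0*-14 + 0*35 + 2*-8 = 3
  c_5 = 0*15 + -1*-3 + 0*4 + 0*-14 + 0*35 + -1*-8 = 11
  c_6 = 2*15 + -1*-3 + 2*4 + 0*-14 + 0*35 + 4*-8 = 9
Base-19 expansion of each c_i:
  c_1 = 17 = 17·19^0
  c_2 = 12 = 12·19^0
  c_3 = 14 = 14·19^0
  c_4 = 3 = 3·19^0
  c_5 = 11 = 11·19^0
  c_6 = 9 = 9·19^0
λ_0 = (17, 12, 14, 3, 11, 9)

((17, 12, 14, 3, 11, 9),)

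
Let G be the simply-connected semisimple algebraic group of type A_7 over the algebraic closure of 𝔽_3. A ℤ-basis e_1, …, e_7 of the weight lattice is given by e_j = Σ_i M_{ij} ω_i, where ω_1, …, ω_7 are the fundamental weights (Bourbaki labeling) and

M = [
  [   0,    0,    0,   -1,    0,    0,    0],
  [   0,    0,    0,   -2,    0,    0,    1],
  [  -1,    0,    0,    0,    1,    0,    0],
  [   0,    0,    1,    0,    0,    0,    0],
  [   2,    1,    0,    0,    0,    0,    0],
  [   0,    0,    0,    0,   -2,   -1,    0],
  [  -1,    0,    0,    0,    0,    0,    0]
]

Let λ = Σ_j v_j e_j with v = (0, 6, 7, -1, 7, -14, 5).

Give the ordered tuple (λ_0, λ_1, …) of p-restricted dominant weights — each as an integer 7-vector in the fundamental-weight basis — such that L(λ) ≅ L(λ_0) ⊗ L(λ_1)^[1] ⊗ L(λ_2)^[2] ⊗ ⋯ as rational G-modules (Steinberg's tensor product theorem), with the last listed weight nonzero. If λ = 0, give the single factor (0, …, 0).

((1, 1, 1, 1, 0, 0, 0), (0, 2, 2, 2, 2, 0, 0))

In the fundamental-weight basis, λ has coordinates c = M·v (v = (0, 6, 7, -1, 7, -14, 5)):
  c_1 = 0*0 + 0*6 + 0*7 + -1*-1 + 0*7 + 0*-14 + 0*5 = 1
  c_2 = 0*0 + 0*6 + 0*7 + -2*-1 + 0*7 + 0*-14 + 1*5 = 7
  c_3 = -1*0 + 0*6 + 0*7 + 0*-1 + 1*7 + 0*-14 + 0*5 = 7
  c_4 = 0*0 + 0*6 + 1*7 + 0*-1 + 0*7 + 0*-14 + 0*5 = 7
  c_5 = 2*0 + 1*6 + 0*7 + 0*-1 + 0*7 + 0*-14 + 0*5 = 6
  c_6 = 0*0 + 0*6 + 0*7 + 0*-1 + -2*7 + -1*-14 + 0*5 = 0
  c_7 = -1*0 + 0*6 + 0*7 + 0*-1 + 0*7 + 0*-14 + 0*5 = 0
Base-3 expansion of each c_i:
  c_1 = 1 = 1·3^0
  c_2 = 7 = 1·3^0 + 2·3^1
  c_3 = 7 = 1·3^0 + 2·3^1
  c_4 = 7 = 1·3^0 + 2·3^1
  c_5 = 6 = 0·3^0 + 2·3^1
  c_6 = 0
  c_7 = 0
Factor λ_0 = (1, 1, 1, 1, 0, 0, 0)
Factor λ_1 = (0, 2, 2, 2, 2, 0, 0)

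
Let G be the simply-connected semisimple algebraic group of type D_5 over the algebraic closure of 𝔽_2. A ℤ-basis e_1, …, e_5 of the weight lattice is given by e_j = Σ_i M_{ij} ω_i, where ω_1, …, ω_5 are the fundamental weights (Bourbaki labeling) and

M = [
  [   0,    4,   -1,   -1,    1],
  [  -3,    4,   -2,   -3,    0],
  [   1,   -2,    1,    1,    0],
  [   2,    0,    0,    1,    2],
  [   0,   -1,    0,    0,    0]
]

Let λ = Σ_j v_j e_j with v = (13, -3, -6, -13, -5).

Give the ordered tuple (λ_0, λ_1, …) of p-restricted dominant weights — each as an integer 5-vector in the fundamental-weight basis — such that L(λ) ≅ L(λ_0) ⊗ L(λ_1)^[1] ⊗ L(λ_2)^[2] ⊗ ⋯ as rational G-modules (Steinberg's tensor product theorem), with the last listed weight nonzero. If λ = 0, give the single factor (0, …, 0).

Converting to the ω-basis (c_i = row i of M dotted with v = (13, -3, -6, -13, -5)):
  c_1 = (0)·(13) + (4)·(-3) + (-1)·(-6) + (-1)·(-13) + (1)·(-5) = 2
  c_2 = (-3)·(13) + (4)·(-3) + (-2)·(-6) + (-3)·(-13) + (0)·(-5) = 0
  c_3 = (1)·(13) + (-2)·(-3) + (1)·(-6) + (1)·(-13) + (0)·(-5) = 0
  c_4 = (2)·(13) + (0)·(-3) + (0)·(-6) + (1)·(-13) + (2)·(-5) = 3
  c_5 = (0)·(13) + (-1)·(-3) + (0)·(-6) + (0)·(-13) + (0)·(-5) = 3
Writing each c_i in base p = 2:
  c_1 = 2 = 0·2^0 + 1·2^1
  c_2 = 0
  c_3 = 0
  c_4 = 3 = 1·2^0 + 1·2^1
  c_5 = 3 = 1·2^0 + 1·2^1
p-restricted factor λ_0 = (0, 0, 0, 1, 1)
p-restricted factor λ_1 = (1, 0, 0, 1, 1)

((0, 0, 0, 1, 1), (1, 0, 0, 1, 1))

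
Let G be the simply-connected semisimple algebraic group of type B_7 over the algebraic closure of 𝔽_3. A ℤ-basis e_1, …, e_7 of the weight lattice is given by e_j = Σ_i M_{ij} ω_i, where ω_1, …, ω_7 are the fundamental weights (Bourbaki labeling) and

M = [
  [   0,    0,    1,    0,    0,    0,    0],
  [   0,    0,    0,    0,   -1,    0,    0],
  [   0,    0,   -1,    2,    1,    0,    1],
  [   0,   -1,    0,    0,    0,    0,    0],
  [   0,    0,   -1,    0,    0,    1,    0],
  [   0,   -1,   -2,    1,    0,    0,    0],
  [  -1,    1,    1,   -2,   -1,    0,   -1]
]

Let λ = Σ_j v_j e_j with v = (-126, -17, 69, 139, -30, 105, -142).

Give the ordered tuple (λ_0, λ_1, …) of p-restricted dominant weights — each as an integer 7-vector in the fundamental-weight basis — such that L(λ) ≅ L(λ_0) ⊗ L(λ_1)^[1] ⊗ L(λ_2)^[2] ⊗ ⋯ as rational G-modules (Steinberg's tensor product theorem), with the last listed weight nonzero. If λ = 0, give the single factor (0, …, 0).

((0, 0, 1, 2, 0, 0, 0), (2, 1, 0, 2, 0, 0, 0), (1, 0, 1, 1, 1, 2, 2), (2, 1, 1, 0, 1, 0, 2))

Converting to the ω-basis (c_i = row i of M dotted with v = (-126, -17, 69, 139, -30, 105, -142)):
  c_1 = (0)·(-126) + (0)·(-17) + 1·69 + 0·139 + (0)·(-30) + 0·105 + (0)·(-142) = 69
  c_2 = (0)·(-126) + (0)·(-17) + 0·69 + 0·139 + (-1)·(-30) + 0·105 + (0)·(-142) = 30
  c_3 = (0)·(-126) + (0)·(-17) + (-1)·(69) + 2·139 + (1)·(-30) + 0·105 + (1)·(-142) = 37
  c_4 = (0)·(-126) + (-1)·(-17) + 0·69 + 0·139 + (0)·(-30) + 0·105 + (0)·(-142) = 17
  c_5 = (0)·(-126) + (0)·(-17) + (-1)·(69) + 0·139 + (0)·(-30) + 1·105 + (0)·(-142) = 36
  c_6 = (0)·(-126) + (-1)·(-17) + (-2)·(69) + 1·139 + (0)·(-30) + 0·105 + (0)·(-142) = 18
  c_7 = (-1)·(-126) + (1)·(-17) + 1·69 + (-2)·(139) + (-1)·(-30) + 0·105 + (-1)·(-142) = 72
Writing each c_i in base p = 3:
  c_1 = 69 = 0·3^0 + 2·3^1 + 1·3^2 + 2·3^3
  c_2 = 30 = 0·3^0 + 1·3^1 + 0·3^2 + 1·3^3
  c_3 = 37 = 1·3^0 + 0·3^1 + 1·3^2 + 1·3^3
  c_4 = 17 = 2·3^0 + 2·3^1 + 1·3^2
  c_5 = 36 = 0·3^0 + 0·3^1 + 1·3^2 + 1·3^3
  c_6 = 18 = 0·3^0 + 0·3^1 + 2·3^2
  c_7 = 72 = 0·3^0 + 0·3^1 + 2·3^2 + 2·3^3
λ_0 = (0, 0, 1, 2, 0, 0, 0)
λ_1 = (2, 1, 0, 2, 0, 0, 0)
λ_2 = (1, 0, 1, 1, 1, 2, 2)
λ_3 = (2, 1, 1, 0, 1, 0, 2)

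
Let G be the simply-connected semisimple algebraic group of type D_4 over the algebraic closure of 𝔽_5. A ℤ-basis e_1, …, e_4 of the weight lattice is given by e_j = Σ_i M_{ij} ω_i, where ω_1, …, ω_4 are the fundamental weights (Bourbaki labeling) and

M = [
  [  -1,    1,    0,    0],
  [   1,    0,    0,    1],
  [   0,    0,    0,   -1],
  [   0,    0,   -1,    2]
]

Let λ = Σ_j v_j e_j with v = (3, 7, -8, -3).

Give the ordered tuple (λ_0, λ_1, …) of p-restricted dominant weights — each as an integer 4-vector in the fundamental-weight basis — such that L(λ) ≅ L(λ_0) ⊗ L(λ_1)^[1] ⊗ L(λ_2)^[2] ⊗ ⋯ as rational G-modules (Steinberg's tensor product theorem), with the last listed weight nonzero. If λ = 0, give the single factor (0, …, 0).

Converting to the ω-basis (c_i = row i of M dotted with v = (3, 7, -8, -3)):
  c_1 = (-1)·(3) + 1·7 + (0)·(-8) + (0)·(-3) = 4
  c_2 = 1·3 + 0·7 + (0)·(-8) + (1)·(-3) = 0
  c_3 = 0·3 + 0·7 + (0)·(-8) + (-1)·(-3) = 3
  c_4 = 0·3 + 0·7 + (-1)·(-8) + (2)·(-3) = 2
Writing each c_i in base p = 5:
  c_1 = 4 = 4·5^0
  c_2 = 0
  c_3 = 3 = 3·5^0
  c_4 = 2 = 2·5^0
λ_0 = (4, 0, 3, 2)

((4, 0, 3, 2),)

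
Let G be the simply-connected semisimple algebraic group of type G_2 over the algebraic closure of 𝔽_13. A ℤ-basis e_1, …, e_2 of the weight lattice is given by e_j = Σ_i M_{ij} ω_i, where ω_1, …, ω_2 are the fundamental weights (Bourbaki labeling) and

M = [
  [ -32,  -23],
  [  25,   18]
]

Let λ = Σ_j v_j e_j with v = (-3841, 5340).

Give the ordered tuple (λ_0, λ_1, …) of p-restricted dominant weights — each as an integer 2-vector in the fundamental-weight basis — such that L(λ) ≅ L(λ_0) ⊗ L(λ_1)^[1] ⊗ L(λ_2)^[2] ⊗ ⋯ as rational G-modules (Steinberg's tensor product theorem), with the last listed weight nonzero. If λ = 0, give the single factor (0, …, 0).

((1, 4), (7, 7))

Change of basis e → ω: c = M·v where v = (-3841, 5340):
  c_1 = -32*-3841 + -23*5340 = 92
  c_2 = 25*-3841 + 18*5340 = 95
Base-13 expansion of each c_i:
  c_1 = 92 = 1·13^0 + 7·13^1
  c_2 = 95 = 4·13^0 + 7·13^1
Factor λ_0 = (1, 4)
Factor λ_1 = (7, 7)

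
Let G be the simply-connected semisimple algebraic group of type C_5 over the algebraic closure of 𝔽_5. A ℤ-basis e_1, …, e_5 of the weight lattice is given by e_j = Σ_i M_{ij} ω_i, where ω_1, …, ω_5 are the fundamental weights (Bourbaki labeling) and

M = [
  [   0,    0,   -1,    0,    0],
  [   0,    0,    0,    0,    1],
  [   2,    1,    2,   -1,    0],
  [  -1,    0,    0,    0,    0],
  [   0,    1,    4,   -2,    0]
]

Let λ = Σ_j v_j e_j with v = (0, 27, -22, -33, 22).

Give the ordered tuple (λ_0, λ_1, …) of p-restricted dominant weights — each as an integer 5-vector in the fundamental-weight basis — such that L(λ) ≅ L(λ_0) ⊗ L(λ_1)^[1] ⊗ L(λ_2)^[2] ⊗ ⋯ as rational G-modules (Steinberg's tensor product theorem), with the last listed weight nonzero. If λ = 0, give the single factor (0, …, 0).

((2, 2, 1, 0, 0), (4, 4, 3, 0, 1))

ω-coordinates c = M·v, v = (0, 27, -22, -33, 22):
  c_1 = 0*0 + 0*27 + -1*-22 + 0*-33 + 0*22 = 22
  c_2 = 0*0 + 0*27 + 0*-22 + 0*-33 + 1*22 = 22
  c_3 = 2*0 + 1*27 + 2*-22 + -1*-33 + 0*22 = 16
  c_4 = -1*0 + 0*27 + 0*-22 + 0*-33 + 0*22 = 0
  c_5 = 0*0 + 1*27 + 4*-22 + -2*-33 + 0*22 = 5
p = 5; digits c_i = Σ_j d_{ij}·5^j, 0 ≤ d_{ij} < 5:
  c_1 = 22 = 2·5^0 + 4·5^1
  c_2 = 22 = 2·5^0 + 4·5^1
  c_3 = 16 = 1·5^0 + 3·5^1
  c_4 = 0
  c_5 = 5 = 0·5^0 + 1·5^1
λ_0 = (2, 2, 1, 0, 0)
λ_1 = (4, 4, 3, 0, 1)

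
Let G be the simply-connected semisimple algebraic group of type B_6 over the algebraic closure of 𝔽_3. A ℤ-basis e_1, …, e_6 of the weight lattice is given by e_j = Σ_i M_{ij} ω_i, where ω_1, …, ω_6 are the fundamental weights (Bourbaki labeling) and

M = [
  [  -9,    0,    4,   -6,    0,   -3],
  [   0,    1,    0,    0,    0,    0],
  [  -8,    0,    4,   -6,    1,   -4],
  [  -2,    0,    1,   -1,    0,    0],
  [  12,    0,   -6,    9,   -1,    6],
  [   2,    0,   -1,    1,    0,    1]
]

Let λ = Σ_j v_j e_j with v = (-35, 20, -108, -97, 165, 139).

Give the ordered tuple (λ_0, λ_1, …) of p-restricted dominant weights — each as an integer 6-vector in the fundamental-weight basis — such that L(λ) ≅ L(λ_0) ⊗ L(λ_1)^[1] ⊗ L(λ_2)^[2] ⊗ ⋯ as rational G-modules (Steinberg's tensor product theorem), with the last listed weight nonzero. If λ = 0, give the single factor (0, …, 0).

((0, 2, 0, 2, 0, 2), (1, 0, 1, 1, 2, 2), (2, 2, 1, 0, 2, 2), (1, 0, 1, 2, 0, 2))

Converting to the ω-basis (c_i = row i of M dotted with v = (-35, 20, -108, -97, 165, 139)):
  c_1 = -9*-35 + 0*20 + 4*-108 + -6*-97 + 0*165 + -3*139 = 48
  c_2 = 0*-35 + 1*20 + 0*-108 + 0*-97 + 0*165 + 0*139 = 20
  c_3 = -8*-35 + 0*20 + 4*-108 + -6*-97 + 1*165 + -4*139 = 39
  c_4 = -2*-35 + 0*20 + 1*-108 + -1*-97 + 0*165 + 0*139 = 59
  c_5 = 12*-35 + 0*20 + -6*-108 + 9*-97 + -1*165 + 6*139 = 24
  c_6 = 2*-35 + 0*20 + -1*-108 + 1*-97 + 0*165 + 1*139 = 80
p = 3; digits c_i = Σ_j d_{ij}·3^j, 0 ≤ d_{ij} < 3:
  c_1 = 48 = 0·3^0 + 1·3^1 + 2·3^2 + 1·3^3
  c_2 = 20 = 2·3^0 + 0·3^1 + 2·3^2
  c_3 = 39 = 0·3^0 + 1·3^1 + 1·3^2 + 1·3^3
  c_4 = 59 = 2·3^0 + 1·3^1 + 0·3^2 + 2·3^3
  c_5 = 24 = 0·3^0 + 2·3^1 + 2·3^2
  c_6 = 80 = 2·3^0 + 2·3^1 + 2·3^2 + 2·3^3
Factor λ_0 = (0, 2, 0, 2, 0, 2)
Factor λ_1 = (1, 0, 1, 1, 2, 2)
Factor λ_2 = (2, 2, 1, 0, 2, 2)
Factor λ_3 = (1, 0, 1, 2, 0, 2)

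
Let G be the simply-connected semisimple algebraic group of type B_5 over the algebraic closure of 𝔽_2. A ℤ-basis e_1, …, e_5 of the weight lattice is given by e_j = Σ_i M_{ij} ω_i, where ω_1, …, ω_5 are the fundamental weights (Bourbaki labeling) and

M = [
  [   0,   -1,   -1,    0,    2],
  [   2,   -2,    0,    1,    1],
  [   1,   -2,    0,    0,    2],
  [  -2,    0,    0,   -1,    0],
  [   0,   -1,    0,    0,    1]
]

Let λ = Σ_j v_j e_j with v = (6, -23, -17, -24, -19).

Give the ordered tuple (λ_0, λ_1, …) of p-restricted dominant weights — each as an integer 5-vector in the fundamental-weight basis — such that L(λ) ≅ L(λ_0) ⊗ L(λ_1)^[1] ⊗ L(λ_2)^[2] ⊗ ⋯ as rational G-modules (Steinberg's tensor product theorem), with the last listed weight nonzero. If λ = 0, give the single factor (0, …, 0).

((0, 1, 0, 0, 0), (1, 1, 1, 0, 0), (0, 1, 1, 1, 1), (0, 1, 1, 1, 0))

In the fundamental-weight basis, λ has coordinates c = M·v (v = (6, -23, -17, -24, -19)):
  c_1 = 0*6 + -1*-23 + -1*-17 + 0*-24 + 2*-19 = 2
  c_2 = 2*6 + -2*-23 + 0*-17 + 1*-24 + 1*-19 = 15
  c_3 = 1*6 + -2*-23 + 0*-17 + 0*-24 + 2*-19 = 14
  c_4 = -2*6 + 0*-23 + 0*-17 + -1*-24 + 0*-19 = 12
  c_5 = 0*6 + -1*-23 + 0*-17 + 0*-24 + 1*-19 = 4
Writing each c_i in base p = 2:
  c_1 = 2 = 0·2^0 + 1·2^1
  c_2 = 15 = 1·2^0 + 1·2^1 + 1·2^2 + 1·2^3
  c_3 = 14 = 0·2^0 + 1·2^1 + 1·2^2 + 1·2^3
  c_4 = 12 = 0·2^0 + 0·2^1 + 1·2^2 + 1·2^3
  c_5 = 4 = 0·2^0 + 0·2^1 + 1·2^2
λ_0 = (0, 1, 0, 0, 0)
λ_1 = (1, 1, 1, 0, 0)
λ_2 = (0, 1, 1, 1, 1)
λ_3 = (0, 1, 1, 1, 0)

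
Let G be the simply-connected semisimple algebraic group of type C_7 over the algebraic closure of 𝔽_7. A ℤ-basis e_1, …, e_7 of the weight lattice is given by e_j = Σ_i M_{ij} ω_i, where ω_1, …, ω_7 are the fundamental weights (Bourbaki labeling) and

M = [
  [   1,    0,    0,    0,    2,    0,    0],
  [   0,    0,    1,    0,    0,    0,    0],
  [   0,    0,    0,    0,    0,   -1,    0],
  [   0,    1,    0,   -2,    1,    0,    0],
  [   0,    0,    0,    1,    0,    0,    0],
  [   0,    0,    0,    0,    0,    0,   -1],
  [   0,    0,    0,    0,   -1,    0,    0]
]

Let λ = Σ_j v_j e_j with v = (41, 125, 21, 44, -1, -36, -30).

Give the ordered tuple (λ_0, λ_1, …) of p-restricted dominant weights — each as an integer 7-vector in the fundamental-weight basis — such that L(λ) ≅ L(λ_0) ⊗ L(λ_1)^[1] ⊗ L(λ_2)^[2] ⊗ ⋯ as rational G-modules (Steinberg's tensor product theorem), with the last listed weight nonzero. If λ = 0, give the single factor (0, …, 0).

ω-coordinates c = M·v, v = (41, 125, 21, 44, -1, -36, -30):
  c_1 = (1)·(41) + (0)·(125) + (0)·(21) + (0)·(44) + (2)·(-1) + (0)·(-36) + (0)·(-30) = 39
  c_2 = (0)·(41) + (0)·(125) + (1)·(21) + (0)·(44) + (0)·(-1) + (0)·(-36) + (0)·(-30) = 21
  c_3 = (0)·(41) + (0)·(125) + (0)·(21) + (0)·(44) + (0)·(-1) + (-1)·(-36) + (0)·(-30) = 36
  c_4 = (0)·(41) + (1)·(125) + (0)·(21) + (-2)·(44) + (1)·(-1) + (0)·(-36) + (0)·(-30) = 36
  c_5 = (0)·(41) + (0)·(125) + (0)·(21) + (1)·(44) + (0)·(-1) + (0)·(-36) + (0)·(-30) = 44
  c_6 = (0)·(41) + (0)·(125) + (0)·(21) + (0)·(44) + (0)·(-1) + (0)·(-36) + (-1)·(-30) = 30
  c_7 = (0)·(41) + (0)·(125) + (0)·(21) + (0)·(44) + (-1)·(-1) + (0)·(-36) + (0)·(-30) = 1
Writing each c_i in base p = 7:
  c_1 = 39 = 4·7^0 + 5·7^1
  c_2 = 21 = 0·7^0 + 3·7^1
  c_3 = 36 = 1·7^0 + 5·7^1
  c_4 = 36 = 1·7^0 + 5·7^1
  c_5 = 44 = 2·7^0 + 6·7^1
  c_6 = 30 = 2·7^0 + 4·7^1
  c_7 = 1 = 1·7^0
Factor λ_0 = (4, 0, 1, 1, 2, 2, 1)
Factor λ_1 = (5, 3, 5, 5, 6, 4, 0)

((4, 0, 1, 1, 2, 2, 1), (5, 3, 5, 5, 6, 4, 0))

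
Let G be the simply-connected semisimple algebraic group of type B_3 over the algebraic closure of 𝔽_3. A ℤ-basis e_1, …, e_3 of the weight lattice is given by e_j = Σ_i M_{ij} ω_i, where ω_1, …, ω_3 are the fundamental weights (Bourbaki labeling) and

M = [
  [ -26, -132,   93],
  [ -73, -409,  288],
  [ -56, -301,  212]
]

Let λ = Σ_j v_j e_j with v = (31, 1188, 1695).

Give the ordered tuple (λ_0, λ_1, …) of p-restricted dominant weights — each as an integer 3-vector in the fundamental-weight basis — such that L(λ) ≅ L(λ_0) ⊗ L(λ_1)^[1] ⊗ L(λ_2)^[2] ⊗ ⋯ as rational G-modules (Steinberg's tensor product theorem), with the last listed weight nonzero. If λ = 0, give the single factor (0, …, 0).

((1, 2, 1), (1, 1, 2), (1, 0, 1))

Compute c_i = Σ_j M_{ij} v_j with v = (31, 1188, 1695):
  c_1 = (-26)·(31) + (-132)·(1188) + (93)·(1695) = 13
  c_2 = (-73)·(31) + (-409)·(1188) + (288)·(1695) = 5
  c_3 = (-56)·(31) + (-301)·(1188) + (212)·(1695) = 16
p = 3; digits c_i = Σ_j d_{ij}·3^j, 0 ≤ d_{ij} < 3:
  c_1 = 13 = 1·3^0 + 1·3^1 + 1·3^2
  c_2 = 5 = 2·3^0 + 1·3^1
  c_3 = 16 = 1·3^0 + 2·3^1 + 1·3^2
p-restricted factor λ_0 = (1, 2, 1)
p-restricted factor λ_1 = (1, 1, 2)
p-restricted factor λ_2 = (1, 0, 1)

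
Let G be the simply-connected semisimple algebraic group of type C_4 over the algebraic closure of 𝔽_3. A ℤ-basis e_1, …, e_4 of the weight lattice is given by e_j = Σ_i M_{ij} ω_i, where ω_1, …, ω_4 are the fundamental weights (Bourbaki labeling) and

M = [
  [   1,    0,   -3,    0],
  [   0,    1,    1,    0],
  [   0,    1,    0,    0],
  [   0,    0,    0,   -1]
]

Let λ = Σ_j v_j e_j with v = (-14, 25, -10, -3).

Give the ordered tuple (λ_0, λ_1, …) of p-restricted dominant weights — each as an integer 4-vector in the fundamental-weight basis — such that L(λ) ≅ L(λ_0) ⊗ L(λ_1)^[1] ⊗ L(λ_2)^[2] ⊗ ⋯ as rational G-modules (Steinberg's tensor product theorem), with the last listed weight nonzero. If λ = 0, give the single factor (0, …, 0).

In the fundamental-weight basis, λ has coordinates c = M·v (v = (-14, 25, -10, -3)):
  c_1 = (1)·(-14) + 0·25 + (-3)·(-10) + (0)·(-3) = 16
  c_2 = (0)·(-14) + 1·25 + (1)·(-10) + (0)·(-3) = 15
  c_3 = (0)·(-14) + 1·25 + (0)·(-10) + (0)·(-3) = 25
  c_4 = (0)·(-14) + 0·25 + (0)·(-10) + (-1)·(-3) = 3
Base-3 expansion of each c_i:
  c_1 = 16 = 1·3^0 + 2·3^1 + 1·3^2
  c_2 = 15 = 0·3^0 + 2·3^1 + 1·3^2
  c_3 = 25 = 1·3^0 + 2·3^1 + 2·3^2
  c_4 = 3 = 0·3^0 + 1·3^1
Factor λ_0 = (1, 0, 1, 0)
Factor λ_1 = (2, 2, 2, 1)
Factor λ_2 = (1, 1, 2, 0)

((1, 0, 1, 0), (2, 2, 2, 1), (1, 1, 2, 0))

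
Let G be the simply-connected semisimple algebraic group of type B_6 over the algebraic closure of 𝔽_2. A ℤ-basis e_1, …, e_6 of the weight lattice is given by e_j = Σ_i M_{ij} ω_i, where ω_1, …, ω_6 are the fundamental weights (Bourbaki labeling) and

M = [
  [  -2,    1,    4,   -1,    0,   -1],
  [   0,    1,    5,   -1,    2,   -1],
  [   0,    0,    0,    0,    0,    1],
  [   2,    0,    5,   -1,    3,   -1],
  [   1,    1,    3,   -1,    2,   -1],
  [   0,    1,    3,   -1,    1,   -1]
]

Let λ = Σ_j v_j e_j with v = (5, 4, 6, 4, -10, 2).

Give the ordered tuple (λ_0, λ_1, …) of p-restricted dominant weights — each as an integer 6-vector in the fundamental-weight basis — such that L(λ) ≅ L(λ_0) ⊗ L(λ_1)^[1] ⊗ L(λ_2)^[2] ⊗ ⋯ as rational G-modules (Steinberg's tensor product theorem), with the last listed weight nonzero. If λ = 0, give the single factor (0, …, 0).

((0, 0, 0, 0, 1, 0), (0, 0, 1, 0, 0, 1), (1, 0, 0, 1, 0, 1), (1, 1, 0, 0, 0, 0))

In the fundamental-weight basis, λ has coordinates c = M·v (v = (5, 4, 6, 4, -10, 2)):
  c_1 = (-2)·(5) + (1)·(4) + (4)·(6) + (-1)·(4) + (0)·(-10) + (-1)·(2) = 12
  c_2 = (0)·(5) + (1)·(4) + (5)·(6) + (-1)·(4) + (2)·(-10) + (-1)·(2) = 8
  c_3 = (0)·(5) + (0)·(4) + (0)·(6) + (0)·(4) + (0)·(-10) + (1)·(2) = 2
  c_4 = (2)·(5) + (0)·(4) + (5)·(6) + (-1)·(4) + (3)·(-10) + (-1)·(2) = 4
  c_5 = (1)·(5) + (1)·(4) + (3)·(6) + (-1)·(4) + (2)·(-10) + (-1)·(2) = 1
  c_6 = (0)·(5) + (1)·(4) + (3)·(6) + (-1)·(4) + (1)·(-10) + (-1)·(2) = 6
Base-2 expansion of each c_i:
  c_1 = 12 = 0·2^0 + 0·2^1 + 1·2^2 + 1·2^3
  c_2 = 8 = 0·2^0 + 0·2^1 + 0·2^2 + 1·2^3
  c_3 = 2 = 0·2^0 + 1·2^1
  c_4 = 4 = 0·2^0 + 0·2^1 + 1·2^2
  c_5 = 1 = 1·2^0
  c_6 = 6 = 0·2^0 + 1·2^1 + 1·2^2
Factor λ_0 = (0, 0, 0, 0, 1, 0)
Factor λ_1 = (0, 0, 1, 0, 0, 1)
Factor λ_2 = (1, 0, 0, 1, 0, 1)
Factor λ_3 = (1, 1, 0, 0, 0, 0)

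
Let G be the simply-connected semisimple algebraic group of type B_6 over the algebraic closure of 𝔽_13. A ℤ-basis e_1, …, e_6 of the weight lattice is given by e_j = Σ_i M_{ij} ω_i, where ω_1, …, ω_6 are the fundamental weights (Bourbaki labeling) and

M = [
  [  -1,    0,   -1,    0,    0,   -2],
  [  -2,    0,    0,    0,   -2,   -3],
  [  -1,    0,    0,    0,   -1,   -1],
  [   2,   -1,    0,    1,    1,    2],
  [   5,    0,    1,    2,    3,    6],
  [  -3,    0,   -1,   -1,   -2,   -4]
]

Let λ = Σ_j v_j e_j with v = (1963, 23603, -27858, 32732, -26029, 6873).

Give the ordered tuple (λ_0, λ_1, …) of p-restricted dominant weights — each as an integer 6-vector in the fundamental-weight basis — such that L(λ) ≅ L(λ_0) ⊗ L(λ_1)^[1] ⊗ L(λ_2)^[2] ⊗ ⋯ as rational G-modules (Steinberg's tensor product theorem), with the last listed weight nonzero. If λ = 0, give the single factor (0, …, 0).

Change of basis e → ω: c = M·v where v = (1963, 23603, -27858, 32732, -26029, 6873):
  c_1 = (-1)·(1963) + 0·23603 + (-1)·(-27858) + 0·32732 + (0)·(-26029) + (-2)·(6873) = 12149
  c_2 = (-2)·(1963) + 0·23603 + (0)·(-27858) + 0·32732 + (-2)·(-26029) + (-3)·(6873) = 27513
  c_3 = (-1)·(1963) + 0·23603 + (0)·(-27858) + 0·32732 + (-1)·(-26029) + (-1)·(6873) = 17193
  c_4 = 2·1963 + (-1)·(23603) + (0)·(-27858) + 1·32732 + (1)·(-26029) + 2·6873 = 772
  c_5 = 5·1963 + 0·23603 + (1)·(-27858) + 2·32732 + (3)·(-26029) + 6·6873 = 10572
  c_6 = (-3)·(1963) + 0·23603 + (-1)·(-27858) + (-1)·(32732) + (-2)·(-26029) + (-4)·(6873) = 13803
Base-13 expansion of each c_i:
  c_1 = 12149 = 7·13^0 + 11·13^1 + 6·13^2 + 5·13^3
  c_2 = 27513 = 5·13^0 + 10·13^1 + 6·13^2 + 12·13^3
  c_3 = 17193 = 7·13^0 + 9·13^1 + 10·13^2 + 7·13^3
  c_4 = 772 = 5·13^0 + 7·13^1 + 4·13^2
  c_5 = 10572 = 3·13^0 + 7·13^1 + 10·13^2 + 4·13^3
  c_6 = 13803 = 10·13^0 + 8·13^1 + 3·13^2 + 6·13^3
p-restricted factor λ_0 = (7, 5, 7, 5, 3, 10)
p-restricted factor λ_1 = (11, 10, 9, 7, 7, 8)
p-restricted factor λ_2 = (6, 6, 10, 4, 10, 3)
p-restricted factor λ_3 = (5, 12, 7, 0, 4, 6)

((7, 5, 7, 5, 3, 10), (11, 10, 9, 7, 7, 8), (6, 6, 10, 4, 10, 3), (5, 12, 7, 0, 4, 6))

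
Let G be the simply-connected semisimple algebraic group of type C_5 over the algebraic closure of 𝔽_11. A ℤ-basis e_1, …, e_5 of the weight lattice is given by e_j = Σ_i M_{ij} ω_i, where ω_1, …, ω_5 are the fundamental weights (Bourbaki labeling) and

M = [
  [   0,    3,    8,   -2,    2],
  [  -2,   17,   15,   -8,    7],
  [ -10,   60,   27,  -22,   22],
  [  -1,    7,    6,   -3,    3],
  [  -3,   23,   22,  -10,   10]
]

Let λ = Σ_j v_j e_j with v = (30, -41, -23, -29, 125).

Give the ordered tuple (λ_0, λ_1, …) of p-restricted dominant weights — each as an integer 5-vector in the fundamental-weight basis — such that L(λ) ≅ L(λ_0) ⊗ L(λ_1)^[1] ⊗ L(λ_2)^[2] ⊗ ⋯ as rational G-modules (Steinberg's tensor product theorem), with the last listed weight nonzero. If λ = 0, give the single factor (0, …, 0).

((1, 5, 7, 7, 1),)

ω-coordinates c = M·v, v = (30, -41, -23, -29, 125):
  c_1 = 0*30 + 3*-41 + 8*-23 + -2*-29 + 2*125 = 1
  c_2 = -2*30 + 17*-41 + 15*-23 + -8*-29 + 7*125 = 5
  c_3 = -10*30 + 60*-41 + 27*-23 + -22*-29 + 22*125 = 7
  c_4 = -1*30 + 7*-41 + 6*-23 + -3*-29 + 3*125 = 7
  c_5 = -3*30 + 23*-41 + 22*-23 + -10*-29 + 10*125 = 1
Writing each c_i in base p = 11:
  c_1 = 1 = 1·11^0
  c_2 = 5 = 5·11^0
  c_3 = 7 = 7·11^0
  c_4 = 7 = 7·11^0
  c_5 = 1 = 1·11^0
Factor λ_0 = (1, 5, 7, 7, 1)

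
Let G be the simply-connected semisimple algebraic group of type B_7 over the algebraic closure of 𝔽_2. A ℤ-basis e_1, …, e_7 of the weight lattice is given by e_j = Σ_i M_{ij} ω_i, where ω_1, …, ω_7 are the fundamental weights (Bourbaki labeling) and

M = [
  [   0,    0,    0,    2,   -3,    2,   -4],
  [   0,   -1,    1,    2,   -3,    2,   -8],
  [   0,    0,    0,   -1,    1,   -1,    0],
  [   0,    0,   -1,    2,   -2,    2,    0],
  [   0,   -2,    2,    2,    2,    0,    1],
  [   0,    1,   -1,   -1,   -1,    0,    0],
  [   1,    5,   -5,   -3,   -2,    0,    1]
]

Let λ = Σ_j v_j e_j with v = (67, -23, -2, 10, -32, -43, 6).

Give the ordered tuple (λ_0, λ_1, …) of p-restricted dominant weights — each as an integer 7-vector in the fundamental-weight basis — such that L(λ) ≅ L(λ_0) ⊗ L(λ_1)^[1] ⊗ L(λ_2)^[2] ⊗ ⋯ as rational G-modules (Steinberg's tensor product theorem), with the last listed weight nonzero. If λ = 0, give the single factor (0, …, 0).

((0, 1, 1, 0, 0, 1, 0), (1, 1, 0, 0, 0, 0, 1), (1, 0, 0, 0, 1, 0, 0))

Converting to the ω-basis (c_i = row i of M dotted with v = (67, -23, -2, 10, -32, -43, 6)):
  c_1 = 0·67 + (0)·(-23) + (0)·(-2) + 2·10 + (-3)·(-32) + (2)·(-43) + (-4)·(6) = 6
  c_2 = 0·67 + (-1)·(-23) + (1)·(-2) + 2·10 + (-3)·(-32) + (2)·(-43) + (-8)·(6) = 3
  c_3 = 0·67 + (0)·(-23) + (0)·(-2) + (-1)·(10) + (1)·(-32) + (-1)·(-43) + 0·6 = 1
  c_4 = 0·67 + (0)·(-23) + (-1)·(-2) + 2·10 + (-2)·(-32) + (2)·(-43) + 0·6 = 0
  c_5 = 0·67 + (-2)·(-23) + (2)·(-2) + 2·10 + (2)·(-32) + (0)·(-43) + 1·6 = 4
  c_6 = 0·67 + (1)·(-23) + (-1)·(-2) + (-1)·(10) + (-1)·(-32) + (0)·(-43) + 0·6 = 1
  c_7 = 1·67 + (5)·(-23) + (-5)·(-2) + (-3)·(10) + (-2)·(-32) + (0)·(-43) + 1·6 = 2
Base-2 expansion of each c_i:
  c_1 = 6 = 0·2^0 + 1·2^1 + 1·2^2
  c_2 = 3 = 1·2^0 + 1·2^1
  c_3 = 1 = 1·2^0
  c_4 = 0
  c_5 = 4 = 0·2^0 + 0·2^1 + 1·2^2
  c_6 = 1 = 1·2^0
  c_7 = 2 = 0·2^0 + 1·2^1
Factor λ_0 = (0, 1, 1, 0, 0, 1, 0)
Factor λ_1 = (1, 1, 0, 0, 0, 0, 1)
Factor λ_2 = (1, 0, 0, 0, 1, 0, 0)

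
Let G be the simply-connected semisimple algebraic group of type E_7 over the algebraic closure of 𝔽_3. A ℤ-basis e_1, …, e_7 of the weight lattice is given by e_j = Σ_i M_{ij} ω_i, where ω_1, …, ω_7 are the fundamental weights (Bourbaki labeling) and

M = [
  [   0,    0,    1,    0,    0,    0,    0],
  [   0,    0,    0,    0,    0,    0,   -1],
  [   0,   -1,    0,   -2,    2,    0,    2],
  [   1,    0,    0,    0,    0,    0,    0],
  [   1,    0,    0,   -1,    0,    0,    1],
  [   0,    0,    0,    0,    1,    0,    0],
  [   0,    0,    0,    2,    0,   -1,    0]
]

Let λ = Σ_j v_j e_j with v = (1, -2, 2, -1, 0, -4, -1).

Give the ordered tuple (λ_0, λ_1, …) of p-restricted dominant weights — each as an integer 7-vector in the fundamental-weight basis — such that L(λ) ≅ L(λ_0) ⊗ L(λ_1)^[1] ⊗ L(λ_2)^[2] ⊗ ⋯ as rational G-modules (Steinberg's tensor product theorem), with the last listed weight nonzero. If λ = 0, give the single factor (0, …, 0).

((2, 1, 2, 1, 1, 0, 2),)

Change of basis e → ω: c = M·v where v = (1, -2, 2, -1, 0, -4, -1):
  c_1 = (0)·(1) + (0)·(-2) + (1)·(2) + (0)·(-1) + (0)·(0) + (0)·(-4) + (0)·(-1) = 2
  c_2 = (0)·(1) + (0)·(-2) + (0)·(2) + (0)·(-1) + (0)·(0) + (0)·(-4) + (-1)·(-1) = 1
  c_3 = (0)·(1) + (-1)·(-2) + (0)·(2) + (-2)·(-1) + (2)·(0) + (0)·(-4) + (2)·(-1) = 2
  c_4 = (1)·(1) + (0)·(-2) + (0)·(2) + (0)·(-1) + (0)·(0) + (0)·(-4) + (0)·(-1) = 1
  c_5 = (1)·(1) + (0)·(-2) + (0)·(2) + (-1)·(-1) + (0)·(0) + (0)·(-4) + (1)·(-1) = 1
  c_6 = (0)·(1) + (0)·(-2) + (0)·(2) + (0)·(-1) + (1)·(0) + (0)·(-4) + (0)·(-1) = 0
  c_7 = (0)·(1) + (0)·(-2) + (0)·(2) + (2)·(-1) + (0)·(0) + (-1)·(-4) + (0)·(-1) = 2
p = 3; digits c_i = Σ_j d_{ij}·3^j, 0 ≤ d_{ij} < 3:
  c_1 = 2 = 2·3^0
  c_2 = 1 = 1·3^0
  c_3 = 2 = 2·3^0
  c_4 = 1 = 1·3^0
  c_5 = 1 = 1·3^0
  c_6 = 0
  c_7 = 2 = 2·3^0
λ_0 = (2, 1, 2, 1, 1, 0, 2)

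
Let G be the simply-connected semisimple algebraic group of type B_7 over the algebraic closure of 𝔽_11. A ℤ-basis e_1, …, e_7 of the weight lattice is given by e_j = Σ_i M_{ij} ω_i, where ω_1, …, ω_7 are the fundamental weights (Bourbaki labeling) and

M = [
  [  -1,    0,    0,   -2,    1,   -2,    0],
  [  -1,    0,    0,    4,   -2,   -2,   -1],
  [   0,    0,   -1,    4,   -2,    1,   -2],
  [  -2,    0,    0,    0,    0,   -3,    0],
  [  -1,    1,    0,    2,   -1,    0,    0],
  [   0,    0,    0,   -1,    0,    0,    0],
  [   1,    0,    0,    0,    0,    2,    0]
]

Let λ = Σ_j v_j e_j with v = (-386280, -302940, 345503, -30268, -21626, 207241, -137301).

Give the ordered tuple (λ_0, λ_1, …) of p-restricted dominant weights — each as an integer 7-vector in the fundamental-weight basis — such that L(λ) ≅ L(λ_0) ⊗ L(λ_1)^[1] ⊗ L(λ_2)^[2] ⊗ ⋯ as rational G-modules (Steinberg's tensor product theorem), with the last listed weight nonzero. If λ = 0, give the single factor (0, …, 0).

Change of basis e → ω: c = M·v where v = (-386280, -302940, 345503, -30268, -21626, 207241, -137301):
  c_1 = -1*-386280 + 0*-302940 + 0*345503 + -2*-30268 + 1*-21626 + -2*207241 + 0*-137301 = 10708
  c_2 = -1*-386280 + 0*-302940 + 0*345503 + 4*-30268 + -2*-21626 + -2*207241 + -1*-137301 = 31279
  c_3 = 0*-386280 + 0*-302940 + -1*345503 + 4*-30268 + -2*-21626 + 1*207241 + -2*-137301 = 58520
  c_4 = -2*-386280 + 0*-302940 + 0*345503 + 0*-30268 + 0*-21626 + -3*207241 + 0*-137301 = 150837
  c_5 = -1*-386280 + 1*-302940 + 0*345503 + 2*-30268 + -1*-21626 + 0*207241 + 0*-137301 = 44430
  c_6 = 0*-386280 + 0*-302940 + 0*345503 + -1*-30268 + 0*-21626 + 0*207241 + 0*-137301 = 30268
  c_7 = 1*-386280 + 0*-302940 + 0*345503 + 0*-30268 + 0*-21626 + 2*207241 + 0*-137301 = 28202
Base-11 expansion of each c_i:
  c_1 = 10708 = 5·11^0 + 5·11^1 + 0·11^2 + 8·11^3
  c_2 = 31279 = 6·11^0 + 5·11^1 + 5·11^2 + 1·11^3 + 2·11^4
  c_3 = 58520 = 0·11^0 + 7·11^1 + 10·11^2 + 10·11^3 + 3·11^4
  c_4 = 150837 = 5·11^0 + 6·11^1 + 3·11^2 + 3·11^3 + 10·11^4
  c_5 = 44430 = 1·11^0 + 2·11^1 + 4·11^2 + 0·11^3 + 3·11^4
  c_6 = 30268 = 7·11^0 + 1·11^1 + 8·11^2 + 0·11^3 + 2·11^4
  c_7 = 28202 = 9·11^0 + 0·11^1 + 2·11^2 + 10·11^3 + 1·11^4
λ_0 = (5, 6, 0, 5, 1, 7, 9)
λ_1 = (5, 5, 7, 6, 2, 1, 0)
λ_2 = (0, 5, 10, 3, 4, 8, 2)
λ_3 = (8, 1, 10, 3, 0, 0, 10)
λ_4 = (0, 2, 3, 10, 3, 2, 1)

((5, 6, 0, 5, 1, 7, 9), (5, 5, 7, 6, 2, 1, 0), (0, 5, 10, 3, 4, 8, 2), (8, 1, 10, 3, 0, 0, 10), (0, 2, 3, 10, 3, 2, 1))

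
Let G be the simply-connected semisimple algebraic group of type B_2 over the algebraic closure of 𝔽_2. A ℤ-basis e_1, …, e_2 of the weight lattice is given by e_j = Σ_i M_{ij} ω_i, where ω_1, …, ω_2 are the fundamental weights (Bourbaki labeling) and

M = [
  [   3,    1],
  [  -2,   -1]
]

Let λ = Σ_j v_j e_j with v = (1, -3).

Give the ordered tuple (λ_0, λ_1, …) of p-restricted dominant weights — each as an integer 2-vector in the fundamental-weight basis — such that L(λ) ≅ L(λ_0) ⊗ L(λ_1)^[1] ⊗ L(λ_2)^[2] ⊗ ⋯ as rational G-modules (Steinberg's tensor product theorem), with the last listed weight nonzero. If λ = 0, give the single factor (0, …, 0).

((0, 1),)

Compute c_i = Σ_j M_{ij} v_j with v = (1, -3):
  c_1 = 3*1 + 1*-3 = 0
  c_2 = -2*1 + -1*-3 = 1
Base-2 expansion of each c_i:
  c_1 = 0
  c_2 = 1 = 1·2^0
p-restricted factor λ_0 = (0, 1)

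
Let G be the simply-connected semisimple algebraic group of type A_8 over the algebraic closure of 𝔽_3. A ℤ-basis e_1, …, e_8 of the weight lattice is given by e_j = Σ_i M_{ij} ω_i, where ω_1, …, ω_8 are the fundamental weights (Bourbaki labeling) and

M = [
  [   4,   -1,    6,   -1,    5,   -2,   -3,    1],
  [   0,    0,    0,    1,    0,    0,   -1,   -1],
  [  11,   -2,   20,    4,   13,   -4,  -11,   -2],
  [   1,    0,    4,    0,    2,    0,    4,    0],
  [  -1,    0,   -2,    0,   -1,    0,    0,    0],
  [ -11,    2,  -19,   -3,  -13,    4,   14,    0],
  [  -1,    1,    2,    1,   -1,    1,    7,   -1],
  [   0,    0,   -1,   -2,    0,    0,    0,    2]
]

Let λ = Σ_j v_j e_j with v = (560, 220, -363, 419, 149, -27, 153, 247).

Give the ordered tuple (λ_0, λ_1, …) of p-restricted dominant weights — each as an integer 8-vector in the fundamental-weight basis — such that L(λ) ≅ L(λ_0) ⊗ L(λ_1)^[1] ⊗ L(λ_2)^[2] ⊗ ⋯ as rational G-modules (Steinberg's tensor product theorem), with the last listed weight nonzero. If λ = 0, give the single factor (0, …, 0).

((1, 1, 1, 0, 2, 2, 1, 1), (0, 0, 1, 0, 2, 2, 0, 0), (1, 2, 0, 2, 1, 1, 0, 2))

ω-coordinates c = M·v, v = (560, 220, -363, 419, 149, -27, 153, 247):
  c_1 = (4)·(560) + (-1)·(220) + (6)·(-363) + (-1)·(419) + (5)·(149) + (-2)·(-27) + (-3)·(153) + (1)·(247) = 10
  c_2 = (0)·(560) + (0)·(220) + (0)·(-363) + (1)·(419) + (0)·(149) + (0)·(-27) + (-1)·(153) + (-1)·(247) = 19
  c_3 = (11)·(560) + (-2)·(220) + (20)·(-363) + (4)·(419) + (13)·(149) + (-4)·(-27) + (-11)·(153) + (-2)·(247) = 4
  c_4 = (1)·(560) + (0)·(220) + (4)·(-363) + (0)·(419) + (2)·(149) + (0)·(-27) + (4)·(153) + (0)·(247) = 18
  c_5 = (-1)·(560) + (0)·(220) + (-2)·(-363) + (0)·(419) + (-1)·(149) + (0)·(-27) + (0)·(153) + (0)·(247) = 17
  c_6 = (-11)·(560) + (2)·(220) + (-19)·(-363) + (-3)·(419) + (-13)·(149) + (4)·(-27) + (14)·(153) + (0)·(247) = 17
  c_7 = (-1)·(560) + (1)·(220) + (2)·(-363) + (1)·(419) + (-1)·(149) + (1)·(-27) + (7)·(153) + (-1)·(247) = 1
  c_8 = (0)·(560) + (0)·(220) + (-1)·(-363) + (-2)·(419) + (0)·(149) + (0)·(-27) + (0)·(153) + (2)·(247) = 19
p = 3; digits c_i = Σ_j d_{ij}·3^j, 0 ≤ d_{ij} < 3:
  c_1 = 10 = 1·3^0 + 0·3^1 + 1·3^2
  c_2 = 19 = 1·3^0 + 0·3^1 + 2·3^2
  c_3 = 4 = 1·3^0 + 1·3^1
  c_4 = 18 = 0·3^0 + 0·3^1 + 2·3^2
  c_5 = 17 = 2·3^0 + 2·3^1 + 1·3^2
  c_6 = 17 = 2·3^0 + 2·3^1 + 1·3^2
  c_7 = 1 = 1·3^0
  c_8 = 19 = 1·3^0 + 0·3^1 + 2·3^2
p-restricted factor λ_0 = (1, 1, 1, 0, 2, 2, 1, 1)
p-restricted factor λ_1 = (0, 0, 1, 0, 2, 2, 0, 0)
p-restricted factor λ_2 = (1, 2, 0, 2, 1, 1, 0, 2)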